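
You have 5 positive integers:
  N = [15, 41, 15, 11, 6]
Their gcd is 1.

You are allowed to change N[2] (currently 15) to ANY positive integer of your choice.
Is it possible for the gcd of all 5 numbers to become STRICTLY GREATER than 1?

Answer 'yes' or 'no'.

Answer: no

Derivation:
Current gcd = 1
gcd of all OTHER numbers (without N[2]=15): gcd([15, 41, 11, 6]) = 1
The new gcd after any change is gcd(1, new_value).
This can be at most 1.
Since 1 = old gcd 1, the gcd can only stay the same or decrease.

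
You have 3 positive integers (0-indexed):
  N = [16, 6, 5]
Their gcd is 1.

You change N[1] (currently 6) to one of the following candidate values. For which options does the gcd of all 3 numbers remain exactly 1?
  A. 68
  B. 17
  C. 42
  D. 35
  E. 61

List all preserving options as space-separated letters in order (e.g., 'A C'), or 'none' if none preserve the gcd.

Old gcd = 1; gcd of others (without N[1]) = 1
New gcd for candidate v: gcd(1, v). Preserves old gcd iff gcd(1, v) = 1.
  Option A: v=68, gcd(1,68)=1 -> preserves
  Option B: v=17, gcd(1,17)=1 -> preserves
  Option C: v=42, gcd(1,42)=1 -> preserves
  Option D: v=35, gcd(1,35)=1 -> preserves
  Option E: v=61, gcd(1,61)=1 -> preserves

Answer: A B C D E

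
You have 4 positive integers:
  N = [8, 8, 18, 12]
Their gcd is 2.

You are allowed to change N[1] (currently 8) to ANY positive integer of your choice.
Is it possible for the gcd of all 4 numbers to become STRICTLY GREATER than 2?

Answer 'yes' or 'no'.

Current gcd = 2
gcd of all OTHER numbers (without N[1]=8): gcd([8, 18, 12]) = 2
The new gcd after any change is gcd(2, new_value).
This can be at most 2.
Since 2 = old gcd 2, the gcd can only stay the same or decrease.

Answer: no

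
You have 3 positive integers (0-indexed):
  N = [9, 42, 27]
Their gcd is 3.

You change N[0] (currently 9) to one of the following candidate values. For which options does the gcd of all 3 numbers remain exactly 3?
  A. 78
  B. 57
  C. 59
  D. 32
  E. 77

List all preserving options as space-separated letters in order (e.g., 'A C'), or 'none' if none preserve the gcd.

Old gcd = 3; gcd of others (without N[0]) = 3
New gcd for candidate v: gcd(3, v). Preserves old gcd iff gcd(3, v) = 3.
  Option A: v=78, gcd(3,78)=3 -> preserves
  Option B: v=57, gcd(3,57)=3 -> preserves
  Option C: v=59, gcd(3,59)=1 -> changes
  Option D: v=32, gcd(3,32)=1 -> changes
  Option E: v=77, gcd(3,77)=1 -> changes

Answer: A B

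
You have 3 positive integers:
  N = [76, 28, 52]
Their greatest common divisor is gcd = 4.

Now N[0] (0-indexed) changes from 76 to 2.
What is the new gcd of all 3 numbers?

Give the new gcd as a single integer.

Numbers: [76, 28, 52], gcd = 4
Change: index 0, 76 -> 2
gcd of the OTHER numbers (without index 0): gcd([28, 52]) = 4
New gcd = gcd(g_others, new_val) = gcd(4, 2) = 2

Answer: 2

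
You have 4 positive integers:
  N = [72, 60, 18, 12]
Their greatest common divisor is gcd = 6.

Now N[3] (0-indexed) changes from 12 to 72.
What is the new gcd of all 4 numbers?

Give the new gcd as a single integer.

Numbers: [72, 60, 18, 12], gcd = 6
Change: index 3, 12 -> 72
gcd of the OTHER numbers (without index 3): gcd([72, 60, 18]) = 6
New gcd = gcd(g_others, new_val) = gcd(6, 72) = 6

Answer: 6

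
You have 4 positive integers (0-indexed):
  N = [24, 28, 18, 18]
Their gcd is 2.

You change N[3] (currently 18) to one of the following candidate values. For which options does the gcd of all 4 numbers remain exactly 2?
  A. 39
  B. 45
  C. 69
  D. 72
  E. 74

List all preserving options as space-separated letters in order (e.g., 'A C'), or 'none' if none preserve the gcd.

Answer: D E

Derivation:
Old gcd = 2; gcd of others (without N[3]) = 2
New gcd for candidate v: gcd(2, v). Preserves old gcd iff gcd(2, v) = 2.
  Option A: v=39, gcd(2,39)=1 -> changes
  Option B: v=45, gcd(2,45)=1 -> changes
  Option C: v=69, gcd(2,69)=1 -> changes
  Option D: v=72, gcd(2,72)=2 -> preserves
  Option E: v=74, gcd(2,74)=2 -> preserves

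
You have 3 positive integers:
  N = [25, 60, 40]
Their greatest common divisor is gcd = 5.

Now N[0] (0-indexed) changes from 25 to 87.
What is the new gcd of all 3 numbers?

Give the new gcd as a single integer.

Answer: 1

Derivation:
Numbers: [25, 60, 40], gcd = 5
Change: index 0, 25 -> 87
gcd of the OTHER numbers (without index 0): gcd([60, 40]) = 20
New gcd = gcd(g_others, new_val) = gcd(20, 87) = 1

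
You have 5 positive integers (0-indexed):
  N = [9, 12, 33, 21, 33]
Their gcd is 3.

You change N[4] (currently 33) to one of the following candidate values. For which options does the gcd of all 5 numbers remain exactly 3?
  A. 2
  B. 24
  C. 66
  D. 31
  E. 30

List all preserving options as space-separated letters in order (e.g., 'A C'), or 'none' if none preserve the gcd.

Old gcd = 3; gcd of others (without N[4]) = 3
New gcd for candidate v: gcd(3, v). Preserves old gcd iff gcd(3, v) = 3.
  Option A: v=2, gcd(3,2)=1 -> changes
  Option B: v=24, gcd(3,24)=3 -> preserves
  Option C: v=66, gcd(3,66)=3 -> preserves
  Option D: v=31, gcd(3,31)=1 -> changes
  Option E: v=30, gcd(3,30)=3 -> preserves

Answer: B C E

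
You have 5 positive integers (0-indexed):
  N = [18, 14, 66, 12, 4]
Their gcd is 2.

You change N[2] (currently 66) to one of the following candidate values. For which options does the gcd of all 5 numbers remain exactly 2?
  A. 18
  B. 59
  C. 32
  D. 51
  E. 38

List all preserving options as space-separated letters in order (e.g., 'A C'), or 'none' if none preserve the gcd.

Answer: A C E

Derivation:
Old gcd = 2; gcd of others (without N[2]) = 2
New gcd for candidate v: gcd(2, v). Preserves old gcd iff gcd(2, v) = 2.
  Option A: v=18, gcd(2,18)=2 -> preserves
  Option B: v=59, gcd(2,59)=1 -> changes
  Option C: v=32, gcd(2,32)=2 -> preserves
  Option D: v=51, gcd(2,51)=1 -> changes
  Option E: v=38, gcd(2,38)=2 -> preserves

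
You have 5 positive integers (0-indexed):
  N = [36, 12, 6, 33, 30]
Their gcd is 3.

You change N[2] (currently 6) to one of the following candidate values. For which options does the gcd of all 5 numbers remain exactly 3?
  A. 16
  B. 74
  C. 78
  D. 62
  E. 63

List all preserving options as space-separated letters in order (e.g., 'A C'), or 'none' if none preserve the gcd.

Answer: C E

Derivation:
Old gcd = 3; gcd of others (without N[2]) = 3
New gcd for candidate v: gcd(3, v). Preserves old gcd iff gcd(3, v) = 3.
  Option A: v=16, gcd(3,16)=1 -> changes
  Option B: v=74, gcd(3,74)=1 -> changes
  Option C: v=78, gcd(3,78)=3 -> preserves
  Option D: v=62, gcd(3,62)=1 -> changes
  Option E: v=63, gcd(3,63)=3 -> preserves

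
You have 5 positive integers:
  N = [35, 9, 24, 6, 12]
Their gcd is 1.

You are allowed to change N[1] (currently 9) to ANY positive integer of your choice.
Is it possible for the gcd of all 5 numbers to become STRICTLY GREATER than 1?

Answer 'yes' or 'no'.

Current gcd = 1
gcd of all OTHER numbers (without N[1]=9): gcd([35, 24, 6, 12]) = 1
The new gcd after any change is gcd(1, new_value).
This can be at most 1.
Since 1 = old gcd 1, the gcd can only stay the same or decrease.

Answer: no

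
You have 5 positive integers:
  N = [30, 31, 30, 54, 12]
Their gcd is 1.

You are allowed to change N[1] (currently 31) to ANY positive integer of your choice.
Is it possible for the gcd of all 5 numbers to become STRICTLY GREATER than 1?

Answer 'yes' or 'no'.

Answer: yes

Derivation:
Current gcd = 1
gcd of all OTHER numbers (without N[1]=31): gcd([30, 30, 54, 12]) = 6
The new gcd after any change is gcd(6, new_value).
This can be at most 6.
Since 6 > old gcd 1, the gcd CAN increase (e.g., set N[1] = 6).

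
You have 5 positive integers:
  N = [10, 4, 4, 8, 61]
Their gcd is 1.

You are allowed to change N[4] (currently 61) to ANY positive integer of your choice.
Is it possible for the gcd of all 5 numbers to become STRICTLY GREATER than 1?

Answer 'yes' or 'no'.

Answer: yes

Derivation:
Current gcd = 1
gcd of all OTHER numbers (without N[4]=61): gcd([10, 4, 4, 8]) = 2
The new gcd after any change is gcd(2, new_value).
This can be at most 2.
Since 2 > old gcd 1, the gcd CAN increase (e.g., set N[4] = 2).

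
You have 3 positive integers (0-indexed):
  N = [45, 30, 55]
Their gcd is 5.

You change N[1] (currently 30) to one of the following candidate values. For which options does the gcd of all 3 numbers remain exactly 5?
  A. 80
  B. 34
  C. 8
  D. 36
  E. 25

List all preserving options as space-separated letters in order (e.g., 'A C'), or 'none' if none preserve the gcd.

Old gcd = 5; gcd of others (without N[1]) = 5
New gcd for candidate v: gcd(5, v). Preserves old gcd iff gcd(5, v) = 5.
  Option A: v=80, gcd(5,80)=5 -> preserves
  Option B: v=34, gcd(5,34)=1 -> changes
  Option C: v=8, gcd(5,8)=1 -> changes
  Option D: v=36, gcd(5,36)=1 -> changes
  Option E: v=25, gcd(5,25)=5 -> preserves

Answer: A E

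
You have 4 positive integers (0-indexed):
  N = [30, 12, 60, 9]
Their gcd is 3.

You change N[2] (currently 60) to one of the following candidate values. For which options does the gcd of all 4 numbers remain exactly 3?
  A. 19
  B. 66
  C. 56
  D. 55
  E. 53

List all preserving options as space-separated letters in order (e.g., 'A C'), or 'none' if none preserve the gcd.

Answer: B

Derivation:
Old gcd = 3; gcd of others (without N[2]) = 3
New gcd for candidate v: gcd(3, v). Preserves old gcd iff gcd(3, v) = 3.
  Option A: v=19, gcd(3,19)=1 -> changes
  Option B: v=66, gcd(3,66)=3 -> preserves
  Option C: v=56, gcd(3,56)=1 -> changes
  Option D: v=55, gcd(3,55)=1 -> changes
  Option E: v=53, gcd(3,53)=1 -> changes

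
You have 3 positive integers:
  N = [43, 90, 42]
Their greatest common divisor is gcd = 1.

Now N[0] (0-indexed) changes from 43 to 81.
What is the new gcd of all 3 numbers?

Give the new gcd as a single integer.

Numbers: [43, 90, 42], gcd = 1
Change: index 0, 43 -> 81
gcd of the OTHER numbers (without index 0): gcd([90, 42]) = 6
New gcd = gcd(g_others, new_val) = gcd(6, 81) = 3

Answer: 3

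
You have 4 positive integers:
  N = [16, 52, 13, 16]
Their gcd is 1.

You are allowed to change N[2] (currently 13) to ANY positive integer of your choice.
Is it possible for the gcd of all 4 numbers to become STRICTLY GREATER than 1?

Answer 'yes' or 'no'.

Answer: yes

Derivation:
Current gcd = 1
gcd of all OTHER numbers (without N[2]=13): gcd([16, 52, 16]) = 4
The new gcd after any change is gcd(4, new_value).
This can be at most 4.
Since 4 > old gcd 1, the gcd CAN increase (e.g., set N[2] = 4).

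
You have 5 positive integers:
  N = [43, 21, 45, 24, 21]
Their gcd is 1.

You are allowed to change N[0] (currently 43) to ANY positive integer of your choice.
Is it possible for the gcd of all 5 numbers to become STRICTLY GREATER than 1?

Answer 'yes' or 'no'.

Answer: yes

Derivation:
Current gcd = 1
gcd of all OTHER numbers (without N[0]=43): gcd([21, 45, 24, 21]) = 3
The new gcd after any change is gcd(3, new_value).
This can be at most 3.
Since 3 > old gcd 1, the gcd CAN increase (e.g., set N[0] = 3).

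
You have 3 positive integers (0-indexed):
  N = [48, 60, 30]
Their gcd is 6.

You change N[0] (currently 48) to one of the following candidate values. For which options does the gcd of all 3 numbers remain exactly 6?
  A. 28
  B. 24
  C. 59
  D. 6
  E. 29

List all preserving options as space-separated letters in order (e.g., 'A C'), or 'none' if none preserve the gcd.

Answer: B D

Derivation:
Old gcd = 6; gcd of others (without N[0]) = 30
New gcd for candidate v: gcd(30, v). Preserves old gcd iff gcd(30, v) = 6.
  Option A: v=28, gcd(30,28)=2 -> changes
  Option B: v=24, gcd(30,24)=6 -> preserves
  Option C: v=59, gcd(30,59)=1 -> changes
  Option D: v=6, gcd(30,6)=6 -> preserves
  Option E: v=29, gcd(30,29)=1 -> changes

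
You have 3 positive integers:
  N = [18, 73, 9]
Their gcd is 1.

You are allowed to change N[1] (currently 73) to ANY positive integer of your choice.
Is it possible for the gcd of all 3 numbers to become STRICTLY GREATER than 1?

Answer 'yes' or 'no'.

Current gcd = 1
gcd of all OTHER numbers (without N[1]=73): gcd([18, 9]) = 9
The new gcd after any change is gcd(9, new_value).
This can be at most 9.
Since 9 > old gcd 1, the gcd CAN increase (e.g., set N[1] = 9).

Answer: yes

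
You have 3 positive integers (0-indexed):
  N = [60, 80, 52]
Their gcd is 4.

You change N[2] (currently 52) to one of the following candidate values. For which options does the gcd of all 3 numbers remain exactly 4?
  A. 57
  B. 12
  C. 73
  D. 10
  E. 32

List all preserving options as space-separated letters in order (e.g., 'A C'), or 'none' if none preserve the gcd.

Old gcd = 4; gcd of others (without N[2]) = 20
New gcd for candidate v: gcd(20, v). Preserves old gcd iff gcd(20, v) = 4.
  Option A: v=57, gcd(20,57)=1 -> changes
  Option B: v=12, gcd(20,12)=4 -> preserves
  Option C: v=73, gcd(20,73)=1 -> changes
  Option D: v=10, gcd(20,10)=10 -> changes
  Option E: v=32, gcd(20,32)=4 -> preserves

Answer: B E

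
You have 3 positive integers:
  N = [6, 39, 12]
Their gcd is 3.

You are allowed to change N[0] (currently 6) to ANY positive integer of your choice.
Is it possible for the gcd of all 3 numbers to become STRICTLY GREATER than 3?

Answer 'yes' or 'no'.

Current gcd = 3
gcd of all OTHER numbers (without N[0]=6): gcd([39, 12]) = 3
The new gcd after any change is gcd(3, new_value).
This can be at most 3.
Since 3 = old gcd 3, the gcd can only stay the same or decrease.

Answer: no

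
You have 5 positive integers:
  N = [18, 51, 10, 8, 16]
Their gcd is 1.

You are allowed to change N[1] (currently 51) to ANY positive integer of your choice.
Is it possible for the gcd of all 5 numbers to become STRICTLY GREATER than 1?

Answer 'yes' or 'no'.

Answer: yes

Derivation:
Current gcd = 1
gcd of all OTHER numbers (without N[1]=51): gcd([18, 10, 8, 16]) = 2
The new gcd after any change is gcd(2, new_value).
This can be at most 2.
Since 2 > old gcd 1, the gcd CAN increase (e.g., set N[1] = 2).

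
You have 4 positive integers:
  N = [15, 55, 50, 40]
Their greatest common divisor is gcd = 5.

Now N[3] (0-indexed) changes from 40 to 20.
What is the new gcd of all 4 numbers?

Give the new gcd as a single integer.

Answer: 5

Derivation:
Numbers: [15, 55, 50, 40], gcd = 5
Change: index 3, 40 -> 20
gcd of the OTHER numbers (without index 3): gcd([15, 55, 50]) = 5
New gcd = gcd(g_others, new_val) = gcd(5, 20) = 5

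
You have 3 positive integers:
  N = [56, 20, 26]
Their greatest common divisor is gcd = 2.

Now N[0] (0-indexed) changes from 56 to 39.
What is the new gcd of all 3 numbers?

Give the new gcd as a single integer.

Numbers: [56, 20, 26], gcd = 2
Change: index 0, 56 -> 39
gcd of the OTHER numbers (without index 0): gcd([20, 26]) = 2
New gcd = gcd(g_others, new_val) = gcd(2, 39) = 1

Answer: 1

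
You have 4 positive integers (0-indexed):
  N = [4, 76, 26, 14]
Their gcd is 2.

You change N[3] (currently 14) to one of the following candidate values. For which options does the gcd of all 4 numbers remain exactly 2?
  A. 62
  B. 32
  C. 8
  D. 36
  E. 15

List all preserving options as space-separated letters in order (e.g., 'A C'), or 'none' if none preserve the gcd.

Answer: A B C D

Derivation:
Old gcd = 2; gcd of others (without N[3]) = 2
New gcd for candidate v: gcd(2, v). Preserves old gcd iff gcd(2, v) = 2.
  Option A: v=62, gcd(2,62)=2 -> preserves
  Option B: v=32, gcd(2,32)=2 -> preserves
  Option C: v=8, gcd(2,8)=2 -> preserves
  Option D: v=36, gcd(2,36)=2 -> preserves
  Option E: v=15, gcd(2,15)=1 -> changes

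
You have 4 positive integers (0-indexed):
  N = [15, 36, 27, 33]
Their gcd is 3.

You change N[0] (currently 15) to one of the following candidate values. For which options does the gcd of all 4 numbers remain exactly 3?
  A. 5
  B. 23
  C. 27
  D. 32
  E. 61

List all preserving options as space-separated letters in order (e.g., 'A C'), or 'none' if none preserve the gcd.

Old gcd = 3; gcd of others (without N[0]) = 3
New gcd for candidate v: gcd(3, v). Preserves old gcd iff gcd(3, v) = 3.
  Option A: v=5, gcd(3,5)=1 -> changes
  Option B: v=23, gcd(3,23)=1 -> changes
  Option C: v=27, gcd(3,27)=3 -> preserves
  Option D: v=32, gcd(3,32)=1 -> changes
  Option E: v=61, gcd(3,61)=1 -> changes

Answer: C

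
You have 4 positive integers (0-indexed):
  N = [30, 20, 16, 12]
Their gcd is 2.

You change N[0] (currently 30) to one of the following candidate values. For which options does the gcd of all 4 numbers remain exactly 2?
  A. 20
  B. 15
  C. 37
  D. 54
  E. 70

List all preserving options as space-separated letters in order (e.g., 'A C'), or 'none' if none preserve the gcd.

Answer: D E

Derivation:
Old gcd = 2; gcd of others (without N[0]) = 4
New gcd for candidate v: gcd(4, v). Preserves old gcd iff gcd(4, v) = 2.
  Option A: v=20, gcd(4,20)=4 -> changes
  Option B: v=15, gcd(4,15)=1 -> changes
  Option C: v=37, gcd(4,37)=1 -> changes
  Option D: v=54, gcd(4,54)=2 -> preserves
  Option E: v=70, gcd(4,70)=2 -> preserves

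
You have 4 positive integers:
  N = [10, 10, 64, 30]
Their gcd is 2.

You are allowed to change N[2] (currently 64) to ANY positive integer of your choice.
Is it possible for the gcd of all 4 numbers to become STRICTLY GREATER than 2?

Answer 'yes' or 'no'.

Answer: yes

Derivation:
Current gcd = 2
gcd of all OTHER numbers (without N[2]=64): gcd([10, 10, 30]) = 10
The new gcd after any change is gcd(10, new_value).
This can be at most 10.
Since 10 > old gcd 2, the gcd CAN increase (e.g., set N[2] = 10).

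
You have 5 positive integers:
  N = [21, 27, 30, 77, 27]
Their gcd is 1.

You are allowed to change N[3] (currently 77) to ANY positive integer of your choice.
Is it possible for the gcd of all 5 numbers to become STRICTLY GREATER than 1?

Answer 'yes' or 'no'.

Current gcd = 1
gcd of all OTHER numbers (without N[3]=77): gcd([21, 27, 30, 27]) = 3
The new gcd after any change is gcd(3, new_value).
This can be at most 3.
Since 3 > old gcd 1, the gcd CAN increase (e.g., set N[3] = 3).

Answer: yes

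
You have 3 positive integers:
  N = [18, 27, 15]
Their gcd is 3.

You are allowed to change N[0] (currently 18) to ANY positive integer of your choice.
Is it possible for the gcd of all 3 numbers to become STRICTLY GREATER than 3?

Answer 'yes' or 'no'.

Answer: no

Derivation:
Current gcd = 3
gcd of all OTHER numbers (without N[0]=18): gcd([27, 15]) = 3
The new gcd after any change is gcd(3, new_value).
This can be at most 3.
Since 3 = old gcd 3, the gcd can only stay the same or decrease.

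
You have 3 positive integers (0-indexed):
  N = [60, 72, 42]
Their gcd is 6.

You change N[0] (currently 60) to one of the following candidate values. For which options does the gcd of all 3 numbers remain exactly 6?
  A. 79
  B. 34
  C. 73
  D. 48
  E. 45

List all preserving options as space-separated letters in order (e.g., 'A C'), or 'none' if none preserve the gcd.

Old gcd = 6; gcd of others (without N[0]) = 6
New gcd for candidate v: gcd(6, v). Preserves old gcd iff gcd(6, v) = 6.
  Option A: v=79, gcd(6,79)=1 -> changes
  Option B: v=34, gcd(6,34)=2 -> changes
  Option C: v=73, gcd(6,73)=1 -> changes
  Option D: v=48, gcd(6,48)=6 -> preserves
  Option E: v=45, gcd(6,45)=3 -> changes

Answer: D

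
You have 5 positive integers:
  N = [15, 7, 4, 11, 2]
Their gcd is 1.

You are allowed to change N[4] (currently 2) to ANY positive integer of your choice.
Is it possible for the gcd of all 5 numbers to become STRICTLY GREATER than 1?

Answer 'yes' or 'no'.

Current gcd = 1
gcd of all OTHER numbers (without N[4]=2): gcd([15, 7, 4, 11]) = 1
The new gcd after any change is gcd(1, new_value).
This can be at most 1.
Since 1 = old gcd 1, the gcd can only stay the same or decrease.

Answer: no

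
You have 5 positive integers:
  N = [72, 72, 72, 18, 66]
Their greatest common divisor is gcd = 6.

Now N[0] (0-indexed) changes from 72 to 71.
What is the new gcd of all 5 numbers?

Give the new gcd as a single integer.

Numbers: [72, 72, 72, 18, 66], gcd = 6
Change: index 0, 72 -> 71
gcd of the OTHER numbers (without index 0): gcd([72, 72, 18, 66]) = 6
New gcd = gcd(g_others, new_val) = gcd(6, 71) = 1

Answer: 1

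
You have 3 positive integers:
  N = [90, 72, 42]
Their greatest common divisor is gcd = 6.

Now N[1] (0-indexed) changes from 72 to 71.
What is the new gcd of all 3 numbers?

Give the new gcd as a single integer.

Answer: 1

Derivation:
Numbers: [90, 72, 42], gcd = 6
Change: index 1, 72 -> 71
gcd of the OTHER numbers (without index 1): gcd([90, 42]) = 6
New gcd = gcd(g_others, new_val) = gcd(6, 71) = 1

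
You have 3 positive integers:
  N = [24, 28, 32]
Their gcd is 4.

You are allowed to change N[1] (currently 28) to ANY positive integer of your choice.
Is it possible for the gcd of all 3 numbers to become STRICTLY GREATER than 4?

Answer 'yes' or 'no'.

Answer: yes

Derivation:
Current gcd = 4
gcd of all OTHER numbers (without N[1]=28): gcd([24, 32]) = 8
The new gcd after any change is gcd(8, new_value).
This can be at most 8.
Since 8 > old gcd 4, the gcd CAN increase (e.g., set N[1] = 8).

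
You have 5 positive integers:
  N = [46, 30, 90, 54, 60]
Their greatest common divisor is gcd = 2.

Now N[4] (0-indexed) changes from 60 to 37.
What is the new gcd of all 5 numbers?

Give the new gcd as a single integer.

Answer: 1

Derivation:
Numbers: [46, 30, 90, 54, 60], gcd = 2
Change: index 4, 60 -> 37
gcd of the OTHER numbers (without index 4): gcd([46, 30, 90, 54]) = 2
New gcd = gcd(g_others, new_val) = gcd(2, 37) = 1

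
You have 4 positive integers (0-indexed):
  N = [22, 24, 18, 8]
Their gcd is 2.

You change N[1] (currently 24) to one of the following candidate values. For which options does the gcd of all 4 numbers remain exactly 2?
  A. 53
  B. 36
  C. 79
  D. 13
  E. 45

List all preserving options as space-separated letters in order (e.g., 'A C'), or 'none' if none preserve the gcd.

Old gcd = 2; gcd of others (without N[1]) = 2
New gcd for candidate v: gcd(2, v). Preserves old gcd iff gcd(2, v) = 2.
  Option A: v=53, gcd(2,53)=1 -> changes
  Option B: v=36, gcd(2,36)=2 -> preserves
  Option C: v=79, gcd(2,79)=1 -> changes
  Option D: v=13, gcd(2,13)=1 -> changes
  Option E: v=45, gcd(2,45)=1 -> changes

Answer: B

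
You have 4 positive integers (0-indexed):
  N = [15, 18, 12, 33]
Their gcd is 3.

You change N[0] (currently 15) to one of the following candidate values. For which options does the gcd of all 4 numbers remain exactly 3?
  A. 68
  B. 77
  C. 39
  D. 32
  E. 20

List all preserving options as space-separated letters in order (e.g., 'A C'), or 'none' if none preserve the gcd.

Old gcd = 3; gcd of others (without N[0]) = 3
New gcd for candidate v: gcd(3, v). Preserves old gcd iff gcd(3, v) = 3.
  Option A: v=68, gcd(3,68)=1 -> changes
  Option B: v=77, gcd(3,77)=1 -> changes
  Option C: v=39, gcd(3,39)=3 -> preserves
  Option D: v=32, gcd(3,32)=1 -> changes
  Option E: v=20, gcd(3,20)=1 -> changes

Answer: C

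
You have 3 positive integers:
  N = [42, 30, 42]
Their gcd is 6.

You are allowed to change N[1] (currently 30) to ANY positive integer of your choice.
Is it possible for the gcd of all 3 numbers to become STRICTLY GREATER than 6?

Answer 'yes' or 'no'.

Answer: yes

Derivation:
Current gcd = 6
gcd of all OTHER numbers (without N[1]=30): gcd([42, 42]) = 42
The new gcd after any change is gcd(42, new_value).
This can be at most 42.
Since 42 > old gcd 6, the gcd CAN increase (e.g., set N[1] = 42).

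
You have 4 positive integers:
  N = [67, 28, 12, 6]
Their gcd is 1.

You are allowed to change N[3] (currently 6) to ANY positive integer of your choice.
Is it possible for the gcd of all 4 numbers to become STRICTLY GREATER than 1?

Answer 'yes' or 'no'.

Answer: no

Derivation:
Current gcd = 1
gcd of all OTHER numbers (without N[3]=6): gcd([67, 28, 12]) = 1
The new gcd after any change is gcd(1, new_value).
This can be at most 1.
Since 1 = old gcd 1, the gcd can only stay the same or decrease.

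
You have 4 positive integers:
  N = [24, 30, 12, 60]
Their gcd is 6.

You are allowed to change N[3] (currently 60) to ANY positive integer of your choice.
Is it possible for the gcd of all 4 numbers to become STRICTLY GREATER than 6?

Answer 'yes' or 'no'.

Current gcd = 6
gcd of all OTHER numbers (without N[3]=60): gcd([24, 30, 12]) = 6
The new gcd after any change is gcd(6, new_value).
This can be at most 6.
Since 6 = old gcd 6, the gcd can only stay the same or decrease.

Answer: no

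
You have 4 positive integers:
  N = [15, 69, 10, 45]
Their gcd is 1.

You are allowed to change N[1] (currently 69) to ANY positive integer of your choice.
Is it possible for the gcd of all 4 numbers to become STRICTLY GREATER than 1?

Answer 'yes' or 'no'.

Answer: yes

Derivation:
Current gcd = 1
gcd of all OTHER numbers (without N[1]=69): gcd([15, 10, 45]) = 5
The new gcd after any change is gcd(5, new_value).
This can be at most 5.
Since 5 > old gcd 1, the gcd CAN increase (e.g., set N[1] = 5).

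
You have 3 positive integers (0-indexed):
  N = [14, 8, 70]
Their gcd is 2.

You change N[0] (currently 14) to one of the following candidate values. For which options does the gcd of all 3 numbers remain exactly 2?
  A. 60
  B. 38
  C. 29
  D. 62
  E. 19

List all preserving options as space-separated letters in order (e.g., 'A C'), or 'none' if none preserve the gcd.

Answer: A B D

Derivation:
Old gcd = 2; gcd of others (without N[0]) = 2
New gcd for candidate v: gcd(2, v). Preserves old gcd iff gcd(2, v) = 2.
  Option A: v=60, gcd(2,60)=2 -> preserves
  Option B: v=38, gcd(2,38)=2 -> preserves
  Option C: v=29, gcd(2,29)=1 -> changes
  Option D: v=62, gcd(2,62)=2 -> preserves
  Option E: v=19, gcd(2,19)=1 -> changes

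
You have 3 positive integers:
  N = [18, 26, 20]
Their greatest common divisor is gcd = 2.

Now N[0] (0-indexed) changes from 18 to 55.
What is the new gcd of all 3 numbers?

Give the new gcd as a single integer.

Numbers: [18, 26, 20], gcd = 2
Change: index 0, 18 -> 55
gcd of the OTHER numbers (without index 0): gcd([26, 20]) = 2
New gcd = gcd(g_others, new_val) = gcd(2, 55) = 1

Answer: 1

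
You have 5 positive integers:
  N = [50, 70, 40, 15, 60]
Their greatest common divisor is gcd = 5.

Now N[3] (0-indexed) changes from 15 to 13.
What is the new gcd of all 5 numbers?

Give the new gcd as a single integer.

Numbers: [50, 70, 40, 15, 60], gcd = 5
Change: index 3, 15 -> 13
gcd of the OTHER numbers (without index 3): gcd([50, 70, 40, 60]) = 10
New gcd = gcd(g_others, new_val) = gcd(10, 13) = 1

Answer: 1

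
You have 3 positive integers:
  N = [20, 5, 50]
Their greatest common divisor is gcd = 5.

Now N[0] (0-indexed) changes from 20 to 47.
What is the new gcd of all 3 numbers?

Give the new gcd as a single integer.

Numbers: [20, 5, 50], gcd = 5
Change: index 0, 20 -> 47
gcd of the OTHER numbers (without index 0): gcd([5, 50]) = 5
New gcd = gcd(g_others, new_val) = gcd(5, 47) = 1

Answer: 1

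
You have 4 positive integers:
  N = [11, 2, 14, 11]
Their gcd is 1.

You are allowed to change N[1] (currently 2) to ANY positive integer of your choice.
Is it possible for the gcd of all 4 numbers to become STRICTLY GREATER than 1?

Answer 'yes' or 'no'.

Current gcd = 1
gcd of all OTHER numbers (without N[1]=2): gcd([11, 14, 11]) = 1
The new gcd after any change is gcd(1, new_value).
This can be at most 1.
Since 1 = old gcd 1, the gcd can only stay the same or decrease.

Answer: no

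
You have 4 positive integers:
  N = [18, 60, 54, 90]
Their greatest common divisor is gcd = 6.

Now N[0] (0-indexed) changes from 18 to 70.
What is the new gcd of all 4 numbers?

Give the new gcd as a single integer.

Numbers: [18, 60, 54, 90], gcd = 6
Change: index 0, 18 -> 70
gcd of the OTHER numbers (without index 0): gcd([60, 54, 90]) = 6
New gcd = gcd(g_others, new_val) = gcd(6, 70) = 2

Answer: 2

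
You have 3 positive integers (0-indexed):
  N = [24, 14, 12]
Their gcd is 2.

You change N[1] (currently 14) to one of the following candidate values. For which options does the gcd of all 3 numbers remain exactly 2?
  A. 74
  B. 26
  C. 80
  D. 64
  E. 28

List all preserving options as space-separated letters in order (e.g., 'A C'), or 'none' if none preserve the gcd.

Old gcd = 2; gcd of others (without N[1]) = 12
New gcd for candidate v: gcd(12, v). Preserves old gcd iff gcd(12, v) = 2.
  Option A: v=74, gcd(12,74)=2 -> preserves
  Option B: v=26, gcd(12,26)=2 -> preserves
  Option C: v=80, gcd(12,80)=4 -> changes
  Option D: v=64, gcd(12,64)=4 -> changes
  Option E: v=28, gcd(12,28)=4 -> changes

Answer: A B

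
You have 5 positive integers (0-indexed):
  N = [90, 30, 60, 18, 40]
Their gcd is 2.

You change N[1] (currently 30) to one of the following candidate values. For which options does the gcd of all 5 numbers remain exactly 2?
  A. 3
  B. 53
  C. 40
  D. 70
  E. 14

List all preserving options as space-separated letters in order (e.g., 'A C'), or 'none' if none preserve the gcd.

Old gcd = 2; gcd of others (without N[1]) = 2
New gcd for candidate v: gcd(2, v). Preserves old gcd iff gcd(2, v) = 2.
  Option A: v=3, gcd(2,3)=1 -> changes
  Option B: v=53, gcd(2,53)=1 -> changes
  Option C: v=40, gcd(2,40)=2 -> preserves
  Option D: v=70, gcd(2,70)=2 -> preserves
  Option E: v=14, gcd(2,14)=2 -> preserves

Answer: C D E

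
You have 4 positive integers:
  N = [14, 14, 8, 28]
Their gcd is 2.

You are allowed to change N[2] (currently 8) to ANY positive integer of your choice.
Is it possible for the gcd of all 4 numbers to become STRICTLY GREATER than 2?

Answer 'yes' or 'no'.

Current gcd = 2
gcd of all OTHER numbers (without N[2]=8): gcd([14, 14, 28]) = 14
The new gcd after any change is gcd(14, new_value).
This can be at most 14.
Since 14 > old gcd 2, the gcd CAN increase (e.g., set N[2] = 14).

Answer: yes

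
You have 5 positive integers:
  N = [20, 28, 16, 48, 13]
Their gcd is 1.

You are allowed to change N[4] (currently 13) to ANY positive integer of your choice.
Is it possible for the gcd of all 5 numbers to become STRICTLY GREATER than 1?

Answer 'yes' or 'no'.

Current gcd = 1
gcd of all OTHER numbers (without N[4]=13): gcd([20, 28, 16, 48]) = 4
The new gcd after any change is gcd(4, new_value).
This can be at most 4.
Since 4 > old gcd 1, the gcd CAN increase (e.g., set N[4] = 4).

Answer: yes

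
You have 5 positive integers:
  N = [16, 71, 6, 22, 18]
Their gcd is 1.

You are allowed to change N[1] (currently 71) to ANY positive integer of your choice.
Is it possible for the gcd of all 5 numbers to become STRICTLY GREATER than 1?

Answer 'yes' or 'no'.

Answer: yes

Derivation:
Current gcd = 1
gcd of all OTHER numbers (without N[1]=71): gcd([16, 6, 22, 18]) = 2
The new gcd after any change is gcd(2, new_value).
This can be at most 2.
Since 2 > old gcd 1, the gcd CAN increase (e.g., set N[1] = 2).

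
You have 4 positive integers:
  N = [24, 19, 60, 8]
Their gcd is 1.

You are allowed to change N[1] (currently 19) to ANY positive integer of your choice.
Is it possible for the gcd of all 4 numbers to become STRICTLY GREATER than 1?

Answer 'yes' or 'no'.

Current gcd = 1
gcd of all OTHER numbers (without N[1]=19): gcd([24, 60, 8]) = 4
The new gcd after any change is gcd(4, new_value).
This can be at most 4.
Since 4 > old gcd 1, the gcd CAN increase (e.g., set N[1] = 4).

Answer: yes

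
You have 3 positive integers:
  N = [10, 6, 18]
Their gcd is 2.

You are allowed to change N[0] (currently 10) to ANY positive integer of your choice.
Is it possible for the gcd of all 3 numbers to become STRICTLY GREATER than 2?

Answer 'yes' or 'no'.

Answer: yes

Derivation:
Current gcd = 2
gcd of all OTHER numbers (without N[0]=10): gcd([6, 18]) = 6
The new gcd after any change is gcd(6, new_value).
This can be at most 6.
Since 6 > old gcd 2, the gcd CAN increase (e.g., set N[0] = 6).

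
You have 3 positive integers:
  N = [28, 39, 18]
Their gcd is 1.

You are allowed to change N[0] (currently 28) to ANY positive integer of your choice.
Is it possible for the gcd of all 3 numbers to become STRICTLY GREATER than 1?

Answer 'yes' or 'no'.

Answer: yes

Derivation:
Current gcd = 1
gcd of all OTHER numbers (without N[0]=28): gcd([39, 18]) = 3
The new gcd after any change is gcd(3, new_value).
This can be at most 3.
Since 3 > old gcd 1, the gcd CAN increase (e.g., set N[0] = 3).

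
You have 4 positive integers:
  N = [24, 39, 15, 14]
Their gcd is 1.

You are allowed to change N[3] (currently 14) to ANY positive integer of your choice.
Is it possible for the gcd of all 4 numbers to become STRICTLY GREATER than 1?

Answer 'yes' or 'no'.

Answer: yes

Derivation:
Current gcd = 1
gcd of all OTHER numbers (without N[3]=14): gcd([24, 39, 15]) = 3
The new gcd after any change is gcd(3, new_value).
This can be at most 3.
Since 3 > old gcd 1, the gcd CAN increase (e.g., set N[3] = 3).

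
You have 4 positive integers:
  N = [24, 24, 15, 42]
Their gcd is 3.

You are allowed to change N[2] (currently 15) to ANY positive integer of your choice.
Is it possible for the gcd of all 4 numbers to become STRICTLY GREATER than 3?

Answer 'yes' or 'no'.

Current gcd = 3
gcd of all OTHER numbers (without N[2]=15): gcd([24, 24, 42]) = 6
The new gcd after any change is gcd(6, new_value).
This can be at most 6.
Since 6 > old gcd 3, the gcd CAN increase (e.g., set N[2] = 6).

Answer: yes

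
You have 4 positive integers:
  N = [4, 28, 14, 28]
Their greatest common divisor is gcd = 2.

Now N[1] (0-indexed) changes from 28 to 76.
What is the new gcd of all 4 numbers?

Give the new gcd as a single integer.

Numbers: [4, 28, 14, 28], gcd = 2
Change: index 1, 28 -> 76
gcd of the OTHER numbers (without index 1): gcd([4, 14, 28]) = 2
New gcd = gcd(g_others, new_val) = gcd(2, 76) = 2

Answer: 2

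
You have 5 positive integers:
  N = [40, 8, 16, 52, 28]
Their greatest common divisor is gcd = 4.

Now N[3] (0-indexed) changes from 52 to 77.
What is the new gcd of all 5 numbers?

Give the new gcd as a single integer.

Answer: 1

Derivation:
Numbers: [40, 8, 16, 52, 28], gcd = 4
Change: index 3, 52 -> 77
gcd of the OTHER numbers (without index 3): gcd([40, 8, 16, 28]) = 4
New gcd = gcd(g_others, new_val) = gcd(4, 77) = 1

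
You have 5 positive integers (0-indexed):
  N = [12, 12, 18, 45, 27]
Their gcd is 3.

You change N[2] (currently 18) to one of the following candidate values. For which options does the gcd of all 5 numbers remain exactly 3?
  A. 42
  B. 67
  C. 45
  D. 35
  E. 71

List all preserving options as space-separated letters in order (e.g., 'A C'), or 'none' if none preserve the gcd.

Old gcd = 3; gcd of others (without N[2]) = 3
New gcd for candidate v: gcd(3, v). Preserves old gcd iff gcd(3, v) = 3.
  Option A: v=42, gcd(3,42)=3 -> preserves
  Option B: v=67, gcd(3,67)=1 -> changes
  Option C: v=45, gcd(3,45)=3 -> preserves
  Option D: v=35, gcd(3,35)=1 -> changes
  Option E: v=71, gcd(3,71)=1 -> changes

Answer: A C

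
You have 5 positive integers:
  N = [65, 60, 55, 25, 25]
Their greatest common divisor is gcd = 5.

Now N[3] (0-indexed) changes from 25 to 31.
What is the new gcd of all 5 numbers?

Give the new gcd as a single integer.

Answer: 1

Derivation:
Numbers: [65, 60, 55, 25, 25], gcd = 5
Change: index 3, 25 -> 31
gcd of the OTHER numbers (without index 3): gcd([65, 60, 55, 25]) = 5
New gcd = gcd(g_others, new_val) = gcd(5, 31) = 1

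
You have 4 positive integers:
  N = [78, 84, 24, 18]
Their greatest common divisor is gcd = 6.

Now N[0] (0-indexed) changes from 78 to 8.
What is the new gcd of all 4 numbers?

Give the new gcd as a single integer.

Answer: 2

Derivation:
Numbers: [78, 84, 24, 18], gcd = 6
Change: index 0, 78 -> 8
gcd of the OTHER numbers (without index 0): gcd([84, 24, 18]) = 6
New gcd = gcd(g_others, new_val) = gcd(6, 8) = 2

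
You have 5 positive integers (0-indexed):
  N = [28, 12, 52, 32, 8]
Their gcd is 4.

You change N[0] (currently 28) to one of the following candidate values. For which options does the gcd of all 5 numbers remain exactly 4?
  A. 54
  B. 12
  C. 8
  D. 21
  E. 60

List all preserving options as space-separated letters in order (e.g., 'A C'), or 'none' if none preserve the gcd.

Answer: B C E

Derivation:
Old gcd = 4; gcd of others (without N[0]) = 4
New gcd for candidate v: gcd(4, v). Preserves old gcd iff gcd(4, v) = 4.
  Option A: v=54, gcd(4,54)=2 -> changes
  Option B: v=12, gcd(4,12)=4 -> preserves
  Option C: v=8, gcd(4,8)=4 -> preserves
  Option D: v=21, gcd(4,21)=1 -> changes
  Option E: v=60, gcd(4,60)=4 -> preserves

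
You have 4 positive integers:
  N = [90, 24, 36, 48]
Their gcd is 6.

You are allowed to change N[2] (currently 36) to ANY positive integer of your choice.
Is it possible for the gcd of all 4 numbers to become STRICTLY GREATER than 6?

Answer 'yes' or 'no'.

Current gcd = 6
gcd of all OTHER numbers (without N[2]=36): gcd([90, 24, 48]) = 6
The new gcd after any change is gcd(6, new_value).
This can be at most 6.
Since 6 = old gcd 6, the gcd can only stay the same or decrease.

Answer: no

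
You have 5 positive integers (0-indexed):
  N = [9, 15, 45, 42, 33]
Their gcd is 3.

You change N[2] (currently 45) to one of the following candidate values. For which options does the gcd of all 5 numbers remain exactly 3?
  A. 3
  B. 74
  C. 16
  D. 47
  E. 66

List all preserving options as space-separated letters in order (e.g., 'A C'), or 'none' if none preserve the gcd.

Answer: A E

Derivation:
Old gcd = 3; gcd of others (without N[2]) = 3
New gcd for candidate v: gcd(3, v). Preserves old gcd iff gcd(3, v) = 3.
  Option A: v=3, gcd(3,3)=3 -> preserves
  Option B: v=74, gcd(3,74)=1 -> changes
  Option C: v=16, gcd(3,16)=1 -> changes
  Option D: v=47, gcd(3,47)=1 -> changes
  Option E: v=66, gcd(3,66)=3 -> preserves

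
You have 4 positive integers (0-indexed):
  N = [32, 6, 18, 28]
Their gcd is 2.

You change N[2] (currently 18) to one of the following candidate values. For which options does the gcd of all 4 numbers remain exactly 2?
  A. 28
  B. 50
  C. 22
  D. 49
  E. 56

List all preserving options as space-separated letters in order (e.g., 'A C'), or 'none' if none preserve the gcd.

Old gcd = 2; gcd of others (without N[2]) = 2
New gcd for candidate v: gcd(2, v). Preserves old gcd iff gcd(2, v) = 2.
  Option A: v=28, gcd(2,28)=2 -> preserves
  Option B: v=50, gcd(2,50)=2 -> preserves
  Option C: v=22, gcd(2,22)=2 -> preserves
  Option D: v=49, gcd(2,49)=1 -> changes
  Option E: v=56, gcd(2,56)=2 -> preserves

Answer: A B C E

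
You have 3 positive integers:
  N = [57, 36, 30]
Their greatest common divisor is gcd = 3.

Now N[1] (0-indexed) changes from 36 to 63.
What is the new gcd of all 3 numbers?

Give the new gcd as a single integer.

Numbers: [57, 36, 30], gcd = 3
Change: index 1, 36 -> 63
gcd of the OTHER numbers (without index 1): gcd([57, 30]) = 3
New gcd = gcd(g_others, new_val) = gcd(3, 63) = 3

Answer: 3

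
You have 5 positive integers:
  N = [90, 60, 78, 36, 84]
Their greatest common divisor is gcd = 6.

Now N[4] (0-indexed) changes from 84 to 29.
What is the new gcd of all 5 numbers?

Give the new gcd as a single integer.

Numbers: [90, 60, 78, 36, 84], gcd = 6
Change: index 4, 84 -> 29
gcd of the OTHER numbers (without index 4): gcd([90, 60, 78, 36]) = 6
New gcd = gcd(g_others, new_val) = gcd(6, 29) = 1

Answer: 1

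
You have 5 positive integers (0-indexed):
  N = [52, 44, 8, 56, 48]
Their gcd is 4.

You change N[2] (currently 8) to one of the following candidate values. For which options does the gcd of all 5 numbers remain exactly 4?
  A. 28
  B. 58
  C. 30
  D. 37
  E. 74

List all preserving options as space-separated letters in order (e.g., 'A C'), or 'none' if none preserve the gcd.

Answer: A

Derivation:
Old gcd = 4; gcd of others (without N[2]) = 4
New gcd for candidate v: gcd(4, v). Preserves old gcd iff gcd(4, v) = 4.
  Option A: v=28, gcd(4,28)=4 -> preserves
  Option B: v=58, gcd(4,58)=2 -> changes
  Option C: v=30, gcd(4,30)=2 -> changes
  Option D: v=37, gcd(4,37)=1 -> changes
  Option E: v=74, gcd(4,74)=2 -> changes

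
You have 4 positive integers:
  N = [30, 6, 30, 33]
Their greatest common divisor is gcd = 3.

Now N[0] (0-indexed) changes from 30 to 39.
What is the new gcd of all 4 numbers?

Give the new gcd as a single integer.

Answer: 3

Derivation:
Numbers: [30, 6, 30, 33], gcd = 3
Change: index 0, 30 -> 39
gcd of the OTHER numbers (without index 0): gcd([6, 30, 33]) = 3
New gcd = gcd(g_others, new_val) = gcd(3, 39) = 3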